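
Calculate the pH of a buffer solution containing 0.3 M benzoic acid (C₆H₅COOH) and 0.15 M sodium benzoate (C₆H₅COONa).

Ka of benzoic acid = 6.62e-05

pKa = -log(6.62e-05) = 4.18. pH = pKa + log([A⁻]/[HA]) = 4.18 + log(0.15/0.3)

pH = 3.88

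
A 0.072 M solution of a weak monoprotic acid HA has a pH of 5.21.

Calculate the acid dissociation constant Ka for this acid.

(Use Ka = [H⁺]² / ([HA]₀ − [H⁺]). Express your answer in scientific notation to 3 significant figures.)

[H⁺] = 10^(−pH) = 10^(−5.21) = 6.166e-06 M. For HA ⇌ H⁺ + A⁻, Ka = [H⁺][A⁻]/[HA] = [H⁺]² / ([HA]₀ − [H⁺]) = (6.166e-06)² / (0.072 − 6.166e-06) = 5.28e-10.

K_a = 5.28e-10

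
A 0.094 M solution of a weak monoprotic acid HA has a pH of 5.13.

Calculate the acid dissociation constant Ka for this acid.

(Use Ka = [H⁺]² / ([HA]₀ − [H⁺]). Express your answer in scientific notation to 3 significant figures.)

[H⁺] = 10^(−pH) = 10^(−5.13) = 7.413e-06 M. For HA ⇌ H⁺ + A⁻, Ka = [H⁺][A⁻]/[HA] = [H⁺]² / ([HA]₀ − [H⁺]) = (7.413e-06)² / (0.094 − 7.413e-06) = 5.85e-10.

K_a = 5.85e-10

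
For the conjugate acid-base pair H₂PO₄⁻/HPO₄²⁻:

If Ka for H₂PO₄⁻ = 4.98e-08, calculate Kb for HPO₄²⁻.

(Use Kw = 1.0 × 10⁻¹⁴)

For a conjugate pair Ka × Kb = Kw, so Kb = Kw/Ka = 1.0 × 10⁻¹⁴ / 4.98e-08 = 2.01e-07.

K_b = 2.01e-07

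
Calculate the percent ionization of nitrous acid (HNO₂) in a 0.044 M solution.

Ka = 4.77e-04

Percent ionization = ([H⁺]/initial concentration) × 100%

Using Ka equilibrium: x² + Ka×x - Ka×C = 0. Solving: [H⁺] = 4.3490e-03. Percent = (4.3490e-03/0.044) × 100

Percent ionization = 9.88%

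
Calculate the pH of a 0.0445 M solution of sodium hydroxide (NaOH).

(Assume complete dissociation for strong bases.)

[OH⁻] = 0.0445 M for strong base. pOH = -log[OH⁻] = 1.35, pH = 14 - pOH

pH = 12.65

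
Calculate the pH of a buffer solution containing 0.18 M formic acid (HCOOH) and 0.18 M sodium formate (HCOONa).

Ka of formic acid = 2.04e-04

pKa = -log(2.04e-04) = 3.69. pH = pKa + log([A⁻]/[HA]) = 3.69 + log(0.18/0.18)

pH = 3.69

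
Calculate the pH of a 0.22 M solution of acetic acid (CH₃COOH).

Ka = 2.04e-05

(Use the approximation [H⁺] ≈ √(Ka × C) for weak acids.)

[H⁺] = √(Ka × C) = √(2.04e-05 × 0.22) = 2.1185e-03. pH = -log(2.1185e-03)

pH = 2.67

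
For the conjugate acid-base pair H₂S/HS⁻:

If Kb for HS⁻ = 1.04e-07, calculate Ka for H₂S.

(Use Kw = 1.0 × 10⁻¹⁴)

For a conjugate pair Ka × Kb = Kw, so Ka = Kw/Kb = 1.0 × 10⁻¹⁴ / 1.04e-07 = 9.62e-08.

K_a = 9.62e-08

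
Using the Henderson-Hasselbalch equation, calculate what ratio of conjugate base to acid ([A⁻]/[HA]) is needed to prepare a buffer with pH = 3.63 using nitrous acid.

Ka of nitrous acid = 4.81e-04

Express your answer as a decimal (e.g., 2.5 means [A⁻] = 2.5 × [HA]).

pKa = -log(4.81e-04) = 3.3179. pH = pKa + log([A⁻]/[HA]), so log([A⁻]/[HA]) = pH − pKa = 3.63 − 3.3179 = 0.3121. [A⁻]/[HA] = 10^(0.3121) = 2.05

[A⁻]/[HA] = 2.05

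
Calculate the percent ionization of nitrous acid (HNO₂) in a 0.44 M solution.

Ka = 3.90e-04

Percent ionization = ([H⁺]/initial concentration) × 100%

Using Ka equilibrium: x² + Ka×x - Ka×C = 0. Solving: [H⁺] = 1.2906e-02. Percent = (1.2906e-02/0.44) × 100

Percent ionization = 2.93%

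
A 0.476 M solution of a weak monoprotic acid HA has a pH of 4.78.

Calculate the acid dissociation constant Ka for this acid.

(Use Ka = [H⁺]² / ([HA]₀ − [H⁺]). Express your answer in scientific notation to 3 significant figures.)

[H⁺] = 10^(−pH) = 10^(−4.78) = 1.660e-05 M. For HA ⇌ H⁺ + A⁻, Ka = [H⁺][A⁻]/[HA] = [H⁺]² / ([HA]₀ − [H⁺]) = (1.660e-05)² / (0.476 − 1.660e-05) = 5.79e-10.

K_a = 5.79e-10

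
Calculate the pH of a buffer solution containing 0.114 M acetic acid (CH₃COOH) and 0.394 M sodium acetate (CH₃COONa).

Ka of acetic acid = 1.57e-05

pKa = -log(1.57e-05) = 4.80. pH = pKa + log([A⁻]/[HA]) = 4.80 + log(0.394/0.114)

pH = 5.34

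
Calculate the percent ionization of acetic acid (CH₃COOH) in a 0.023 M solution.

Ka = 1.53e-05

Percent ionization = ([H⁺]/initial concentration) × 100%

Using Ka equilibrium: x² + Ka×x - Ka×C = 0. Solving: [H⁺] = 5.8561e-04. Percent = (5.8561e-04/0.023) × 100

Percent ionization = 2.55%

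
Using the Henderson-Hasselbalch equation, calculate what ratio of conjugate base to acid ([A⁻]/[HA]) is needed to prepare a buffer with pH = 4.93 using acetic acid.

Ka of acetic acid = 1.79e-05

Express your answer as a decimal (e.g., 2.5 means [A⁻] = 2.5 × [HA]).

pKa = -log(1.79e-05) = 4.7471. pH = pKa + log([A⁻]/[HA]), so log([A⁻]/[HA]) = pH − pKa = 4.93 − 4.7471 = 0.1829. [A⁻]/[HA] = 10^(0.1829) = 1.52

[A⁻]/[HA] = 1.52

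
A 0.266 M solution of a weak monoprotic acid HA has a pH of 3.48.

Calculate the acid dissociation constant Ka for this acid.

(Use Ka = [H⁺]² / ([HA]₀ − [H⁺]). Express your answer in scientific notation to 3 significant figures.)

[H⁺] = 10^(−pH) = 10^(−3.48) = 3.311e-04 M. For HA ⇌ H⁺ + A⁻, Ka = [H⁺][A⁻]/[HA] = [H⁺]² / ([HA]₀ − [H⁺]) = (3.311e-04)² / (0.266 − 3.311e-04) = 4.13e-07.

K_a = 4.13e-07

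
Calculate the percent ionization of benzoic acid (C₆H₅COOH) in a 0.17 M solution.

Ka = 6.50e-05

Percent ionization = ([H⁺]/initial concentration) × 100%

Using Ka equilibrium: x² + Ka×x - Ka×C = 0. Solving: [H⁺] = 3.2918e-03. Percent = (3.2918e-03/0.17) × 100

Percent ionization = 1.94%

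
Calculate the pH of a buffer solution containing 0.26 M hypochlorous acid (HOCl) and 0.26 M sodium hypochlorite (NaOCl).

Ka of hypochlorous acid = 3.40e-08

pKa = -log(3.40e-08) = 7.47. pH = pKa + log([A⁻]/[HA]) = 7.47 + log(0.26/0.26)

pH = 7.47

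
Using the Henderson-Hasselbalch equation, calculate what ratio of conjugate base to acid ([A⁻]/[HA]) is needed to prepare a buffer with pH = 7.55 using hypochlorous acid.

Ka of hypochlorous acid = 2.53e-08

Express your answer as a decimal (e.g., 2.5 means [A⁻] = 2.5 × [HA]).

pKa = -log(2.53e-08) = 7.5969. pH = pKa + log([A⁻]/[HA]), so log([A⁻]/[HA]) = pH − pKa = 7.55 − 7.5969 = -0.0469. [A⁻]/[HA] = 10^(-0.0469) = 0.898

[A⁻]/[HA] = 0.898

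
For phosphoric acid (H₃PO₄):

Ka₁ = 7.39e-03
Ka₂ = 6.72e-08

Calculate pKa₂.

pKa₂ = -log(Ka₂) = -log(6.72e-08) = 7.17.

pK_{a2} = 7.17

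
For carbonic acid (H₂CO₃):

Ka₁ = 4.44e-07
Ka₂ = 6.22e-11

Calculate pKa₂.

pKa₂ = -log(Ka₂) = -log(6.22e-11) = 10.21.

pK_{a2} = 10.21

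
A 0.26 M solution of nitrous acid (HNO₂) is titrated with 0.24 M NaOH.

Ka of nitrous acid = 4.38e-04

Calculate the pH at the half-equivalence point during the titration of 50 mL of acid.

At half-equivalence [HA] = [A⁻], so Henderson-Hasselbalch gives pH = pKa = -log(4.38e-04) = 3.36.

pH = pKa = 3.36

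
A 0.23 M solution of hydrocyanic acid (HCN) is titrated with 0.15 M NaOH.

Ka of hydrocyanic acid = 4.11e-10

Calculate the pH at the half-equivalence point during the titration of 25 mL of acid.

At half-equivalence [HA] = [A⁻], so Henderson-Hasselbalch gives pH = pKa = -log(4.11e-10) = 9.39.

pH = pKa = 9.39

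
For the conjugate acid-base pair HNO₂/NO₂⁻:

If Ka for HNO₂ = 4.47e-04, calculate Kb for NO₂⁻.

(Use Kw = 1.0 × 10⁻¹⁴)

For a conjugate pair Ka × Kb = Kw, so Kb = Kw/Ka = 1.0 × 10⁻¹⁴ / 4.47e-04 = 2.24e-11.

K_b = 2.24e-11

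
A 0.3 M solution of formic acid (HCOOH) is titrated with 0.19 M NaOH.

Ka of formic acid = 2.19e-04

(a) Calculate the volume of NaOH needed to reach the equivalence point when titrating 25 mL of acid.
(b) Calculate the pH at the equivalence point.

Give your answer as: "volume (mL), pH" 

moles acid = 0.3 × 25/1000 = 0.0075 mol; V_base = moles/0.19 × 1000 = 39.5 mL. At equivalence only the conjugate base is present: [A⁻] = 0.0075/0.064 = 1.1633e-01 M. Kb = Kw/Ka = 4.57e-11; [OH⁻] = √(Kb × [A⁻]) = 2.3047e-06; pOH = 5.64; pH = 14 - pOH = 8.36.

V = 39.5 mL, pH = 8.36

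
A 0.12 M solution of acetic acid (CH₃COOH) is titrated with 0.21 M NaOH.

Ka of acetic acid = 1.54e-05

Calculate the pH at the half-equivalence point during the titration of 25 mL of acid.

At half-equivalence [HA] = [A⁻], so Henderson-Hasselbalch gives pH = pKa = -log(1.54e-05) = 4.81.

pH = pKa = 4.81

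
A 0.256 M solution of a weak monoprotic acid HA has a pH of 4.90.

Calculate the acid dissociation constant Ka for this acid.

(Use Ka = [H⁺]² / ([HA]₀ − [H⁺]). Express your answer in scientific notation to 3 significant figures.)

[H⁺] = 10^(−pH) = 10^(−4.90) = 1.259e-05 M. For HA ⇌ H⁺ + A⁻, Ka = [H⁺][A⁻]/[HA] = [H⁺]² / ([HA]₀ − [H⁺]) = (1.259e-05)² / (0.256 − 1.259e-05) = 6.19e-10.

K_a = 6.19e-10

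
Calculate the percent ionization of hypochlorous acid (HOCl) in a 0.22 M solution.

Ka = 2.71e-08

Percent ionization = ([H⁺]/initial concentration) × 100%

Using Ka equilibrium: x² + Ka×x - Ka×C = 0. Solving: [H⁺] = 7.7200e-05. Percent = (7.7200e-05/0.22) × 100

Percent ionization = 0.0351%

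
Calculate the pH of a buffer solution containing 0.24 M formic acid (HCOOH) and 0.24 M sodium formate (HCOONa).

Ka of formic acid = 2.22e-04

pKa = -log(2.22e-04) = 3.65. pH = pKa + log([A⁻]/[HA]) = 3.65 + log(0.24/0.24)

pH = 3.65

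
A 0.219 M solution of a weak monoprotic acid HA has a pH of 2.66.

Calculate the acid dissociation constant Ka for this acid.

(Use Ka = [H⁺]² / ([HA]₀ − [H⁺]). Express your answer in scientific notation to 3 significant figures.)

[H⁺] = 10^(−pH) = 10^(−2.66) = 2.188e-03 M. For HA ⇌ H⁺ + A⁻, Ka = [H⁺][A⁻]/[HA] = [H⁺]² / ([HA]₀ − [H⁺]) = (2.188e-03)² / (0.219 − 2.188e-03) = 2.21e-05.

K_a = 2.21e-05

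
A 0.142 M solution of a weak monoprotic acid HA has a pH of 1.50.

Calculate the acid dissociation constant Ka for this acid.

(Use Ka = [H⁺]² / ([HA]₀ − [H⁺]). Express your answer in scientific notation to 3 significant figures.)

[H⁺] = 10^(−pH) = 10^(−1.50) = 3.162e-02 M. For HA ⇌ H⁺ + A⁻, Ka = [H⁺][A⁻]/[HA] = [H⁺]² / ([HA]₀ − [H⁺]) = (3.162e-02)² / (0.142 − 3.162e-02) = 9.06e-03.

K_a = 9.06e-03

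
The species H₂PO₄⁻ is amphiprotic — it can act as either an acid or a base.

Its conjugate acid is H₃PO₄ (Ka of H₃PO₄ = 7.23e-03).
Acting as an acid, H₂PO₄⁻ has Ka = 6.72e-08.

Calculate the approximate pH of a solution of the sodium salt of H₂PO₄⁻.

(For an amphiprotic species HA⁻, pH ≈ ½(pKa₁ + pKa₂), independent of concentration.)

pKa₁ = -log(7.23e-03) = 2.14; pKa₂ = -log(6.72e-08) = 7.17. For an amphiprotic species, pH ≈ ½(pKa₁ + pKa₂) = ½(2.14 + 7.17) = 4.66.

pH = 4.66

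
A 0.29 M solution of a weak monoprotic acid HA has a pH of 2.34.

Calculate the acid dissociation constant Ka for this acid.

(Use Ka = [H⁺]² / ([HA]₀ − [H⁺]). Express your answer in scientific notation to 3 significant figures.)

[H⁺] = 10^(−pH) = 10^(−2.34) = 4.571e-03 M. For HA ⇌ H⁺ + A⁻, Ka = [H⁺][A⁻]/[HA] = [H⁺]² / ([HA]₀ − [H⁺]) = (4.571e-03)² / (0.29 − 4.571e-03) = 7.32e-05.

K_a = 7.32e-05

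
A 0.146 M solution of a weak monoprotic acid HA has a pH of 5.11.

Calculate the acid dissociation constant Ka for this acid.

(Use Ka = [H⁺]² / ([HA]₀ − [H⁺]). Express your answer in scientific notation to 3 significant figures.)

[H⁺] = 10^(−pH) = 10^(−5.11) = 7.762e-06 M. For HA ⇌ H⁺ + A⁻, Ka = [H⁺][A⁻]/[HA] = [H⁺]² / ([HA]₀ − [H⁺]) = (7.762e-06)² / (0.146 − 7.762e-06) = 4.13e-10.

K_a = 4.13e-10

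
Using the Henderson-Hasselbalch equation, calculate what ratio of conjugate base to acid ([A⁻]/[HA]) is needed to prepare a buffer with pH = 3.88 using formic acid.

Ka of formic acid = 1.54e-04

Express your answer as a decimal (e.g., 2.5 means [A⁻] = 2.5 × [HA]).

pKa = -log(1.54e-04) = 3.8125. pH = pKa + log([A⁻]/[HA]), so log([A⁻]/[HA]) = pH − pKa = 3.88 − 3.8125 = 0.0675. [A⁻]/[HA] = 10^(0.0675) = 1.17

[A⁻]/[HA] = 1.17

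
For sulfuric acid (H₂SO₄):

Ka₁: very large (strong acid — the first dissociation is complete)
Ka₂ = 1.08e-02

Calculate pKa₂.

pKa₂ = -log(Ka₂) = -log(1.08e-02) = 1.97.

pK_{a2} = 1.97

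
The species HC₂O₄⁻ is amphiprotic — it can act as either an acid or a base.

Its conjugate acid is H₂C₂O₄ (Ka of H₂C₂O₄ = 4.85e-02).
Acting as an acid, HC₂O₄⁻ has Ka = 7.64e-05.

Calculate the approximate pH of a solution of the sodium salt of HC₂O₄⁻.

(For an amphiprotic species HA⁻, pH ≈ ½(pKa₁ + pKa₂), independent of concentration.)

pKa₁ = -log(4.85e-02) = 1.31; pKa₂ = -log(7.64e-05) = 4.12. For an amphiprotic species, pH ≈ ½(pKa₁ + pKa₂) = ½(1.31 + 4.12) = 2.72.

pH = 2.72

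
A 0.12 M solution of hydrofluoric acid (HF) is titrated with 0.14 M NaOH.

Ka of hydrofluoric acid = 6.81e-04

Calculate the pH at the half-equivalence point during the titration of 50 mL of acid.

At half-equivalence [HA] = [A⁻], so Henderson-Hasselbalch gives pH = pKa = -log(6.81e-04) = 3.17.

pH = pKa = 3.17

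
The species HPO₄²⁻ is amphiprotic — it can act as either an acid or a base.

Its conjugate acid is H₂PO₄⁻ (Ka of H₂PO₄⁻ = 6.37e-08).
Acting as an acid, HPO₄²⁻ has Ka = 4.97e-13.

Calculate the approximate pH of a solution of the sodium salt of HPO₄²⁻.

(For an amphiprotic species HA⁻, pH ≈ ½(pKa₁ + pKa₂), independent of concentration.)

pKa₁ = -log(6.37e-08) = 7.20; pKa₂ = -log(4.97e-13) = 12.30. For an amphiprotic species, pH ≈ ½(pKa₁ + pKa₂) = ½(7.20 + 12.30) = 9.75.

pH = 9.75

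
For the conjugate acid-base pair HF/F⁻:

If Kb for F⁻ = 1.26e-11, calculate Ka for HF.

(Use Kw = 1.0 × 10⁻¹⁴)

For a conjugate pair Ka × Kb = Kw, so Ka = Kw/Kb = 1.0 × 10⁻¹⁴ / 1.26e-11 = 7.94e-04.

K_a = 7.94e-04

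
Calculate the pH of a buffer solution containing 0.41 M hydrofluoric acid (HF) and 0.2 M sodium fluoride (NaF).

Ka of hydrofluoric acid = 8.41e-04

pKa = -log(8.41e-04) = 3.08. pH = pKa + log([A⁻]/[HA]) = 3.08 + log(0.2/0.41)

pH = 2.76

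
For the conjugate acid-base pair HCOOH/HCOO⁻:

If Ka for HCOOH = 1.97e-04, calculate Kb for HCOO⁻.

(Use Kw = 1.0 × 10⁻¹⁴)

For a conjugate pair Ka × Kb = Kw, so Kb = Kw/Ka = 1.0 × 10⁻¹⁴ / 1.97e-04 = 5.08e-11.

K_b = 5.08e-11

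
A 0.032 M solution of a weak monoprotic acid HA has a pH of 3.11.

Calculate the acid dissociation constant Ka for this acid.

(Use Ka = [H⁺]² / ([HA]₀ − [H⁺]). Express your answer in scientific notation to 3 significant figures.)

[H⁺] = 10^(−pH) = 10^(−3.11) = 7.762e-04 M. For HA ⇌ H⁺ + A⁻, Ka = [H⁺][A⁻]/[HA] = [H⁺]² / ([HA]₀ − [H⁺]) = (7.762e-04)² / (0.032 − 7.762e-04) = 1.93e-05.

K_a = 1.93e-05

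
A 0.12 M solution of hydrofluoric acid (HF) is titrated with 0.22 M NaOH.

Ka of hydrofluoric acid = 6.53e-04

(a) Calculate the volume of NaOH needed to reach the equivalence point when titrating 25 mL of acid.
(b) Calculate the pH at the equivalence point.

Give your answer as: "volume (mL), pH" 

moles acid = 0.12 × 25/1000 = 0.003 mol; V_base = moles/0.22 × 1000 = 13.6 mL. At equivalence only the conjugate base is present: [A⁻] = 0.003/0.039 = 7.7647e-02 M. Kb = Kw/Ka = 1.53e-11; [OH⁻] = √(Kb × [A⁻]) = 1.0905e-06; pOH = 5.96; pH = 14 - pOH = 8.04.

V = 13.6 mL, pH = 8.04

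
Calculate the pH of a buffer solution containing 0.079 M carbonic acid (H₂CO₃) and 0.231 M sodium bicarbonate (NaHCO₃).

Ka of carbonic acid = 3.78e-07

pKa = -log(3.78e-07) = 6.42. pH = pKa + log([A⁻]/[HA]) = 6.42 + log(0.231/0.079)

pH = 6.89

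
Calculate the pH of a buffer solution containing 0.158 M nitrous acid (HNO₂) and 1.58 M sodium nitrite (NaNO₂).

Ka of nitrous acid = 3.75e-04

pKa = -log(3.75e-04) = 3.43. pH = pKa + log([A⁻]/[HA]) = 3.43 + log(1.58/0.158)

pH = 4.43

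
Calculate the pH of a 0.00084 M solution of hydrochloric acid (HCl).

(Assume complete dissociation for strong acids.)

[H⁺] = 0.00084 M for strong acid. pH = -log[H⁺] = -log(0.00084)

pH = 3.08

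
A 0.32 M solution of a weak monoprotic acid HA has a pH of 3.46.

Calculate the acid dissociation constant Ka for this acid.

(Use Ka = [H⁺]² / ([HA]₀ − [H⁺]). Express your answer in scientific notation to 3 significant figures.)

[H⁺] = 10^(−pH) = 10^(−3.46) = 3.467e-04 M. For HA ⇌ H⁺ + A⁻, Ka = [H⁺][A⁻]/[HA] = [H⁺]² / ([HA]₀ − [H⁺]) = (3.467e-04)² / (0.32 − 3.467e-04) = 3.76e-07.

K_a = 3.76e-07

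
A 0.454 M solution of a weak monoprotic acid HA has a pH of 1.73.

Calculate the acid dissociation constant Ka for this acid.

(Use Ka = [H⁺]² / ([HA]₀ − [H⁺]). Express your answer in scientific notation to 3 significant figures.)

[H⁺] = 10^(−pH) = 10^(−1.73) = 1.862e-02 M. For HA ⇌ H⁺ + A⁻, Ka = [H⁺][A⁻]/[HA] = [H⁺]² / ([HA]₀ − [H⁺]) = (1.862e-02)² / (0.454 − 1.862e-02) = 7.96e-04.

K_a = 7.96e-04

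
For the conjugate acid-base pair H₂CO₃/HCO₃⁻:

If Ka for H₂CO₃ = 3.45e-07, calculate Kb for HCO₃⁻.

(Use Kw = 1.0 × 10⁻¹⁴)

For a conjugate pair Ka × Kb = Kw, so Kb = Kw/Ka = 1.0 × 10⁻¹⁴ / 3.45e-07 = 2.90e-08.

K_b = 2.90e-08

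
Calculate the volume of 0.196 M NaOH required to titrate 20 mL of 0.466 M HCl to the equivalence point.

At equivalence: moles acid = moles base. moles HCl = 0.466 × 20/1000 = 0.00932 mol. V_base = moles / 0.196 × 1000 = 47.6 mL.

V_{base} = 47.6 mL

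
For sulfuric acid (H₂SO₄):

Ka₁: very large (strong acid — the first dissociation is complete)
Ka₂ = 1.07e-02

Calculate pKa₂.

pKa₂ = -log(Ka₂) = -log(1.07e-02) = 1.97.

pK_{a2} = 1.97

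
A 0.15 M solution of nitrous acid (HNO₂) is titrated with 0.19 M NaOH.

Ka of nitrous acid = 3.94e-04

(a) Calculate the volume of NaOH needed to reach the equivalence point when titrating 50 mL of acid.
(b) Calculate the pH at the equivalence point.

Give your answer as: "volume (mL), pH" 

moles acid = 0.15 × 50/1000 = 0.0075 mol; V_base = moles/0.19 × 1000 = 39.5 mL. At equivalence only the conjugate base is present: [A⁻] = 0.0075/0.089 = 8.3824e-02 M. Kb = Kw/Ka = 2.54e-11; [OH⁻] = √(Kb × [A⁻]) = 1.4586e-06; pOH = 5.84; pH = 14 - pOH = 8.16.

V = 39.5 mL, pH = 8.16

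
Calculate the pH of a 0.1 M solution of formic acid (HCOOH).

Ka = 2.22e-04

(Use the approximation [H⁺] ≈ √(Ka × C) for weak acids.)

[H⁺] = √(Ka × C) = √(2.22e-04 × 0.1) = 4.7117e-03. pH = -log(4.7117e-03)

pH = 2.33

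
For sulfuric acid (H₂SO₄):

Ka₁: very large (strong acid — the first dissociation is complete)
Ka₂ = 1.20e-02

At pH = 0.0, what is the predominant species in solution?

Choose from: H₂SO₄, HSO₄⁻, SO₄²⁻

The first dissociation is complete, so H₂SO₄ itself is never the predominant species in water; pKa₂ = -log(1.20e-02) = 1.92. For a polyprotic acid the predominant species crosses at each pKa: below pKa_n the protonated form dominates, above it the deprotonated form does. At pH = 0.0, the predominant species is HSO₄⁻.

HSO₄⁻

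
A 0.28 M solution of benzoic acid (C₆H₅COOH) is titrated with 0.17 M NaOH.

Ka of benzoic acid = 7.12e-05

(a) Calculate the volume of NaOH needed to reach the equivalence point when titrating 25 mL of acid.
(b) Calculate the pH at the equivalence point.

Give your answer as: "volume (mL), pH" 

moles acid = 0.28 × 25/1000 = 0.007 mol; V_base = moles/0.17 × 1000 = 41.2 mL. At equivalence only the conjugate base is present: [A⁻] = 0.007/0.066 = 1.0578e-01 M. Kb = Kw/Ka = 1.40e-10; [OH⁻] = √(Kb × [A⁻]) = 3.8544e-06; pOH = 5.41; pH = 14 - pOH = 8.59.

V = 41.2 mL, pH = 8.59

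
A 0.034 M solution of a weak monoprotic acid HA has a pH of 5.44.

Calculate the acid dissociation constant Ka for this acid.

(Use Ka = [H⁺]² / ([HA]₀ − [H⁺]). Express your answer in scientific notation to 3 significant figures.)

[H⁺] = 10^(−pH) = 10^(−5.44) = 3.631e-06 M. For HA ⇌ H⁺ + A⁻, Ka = [H⁺][A⁻]/[HA] = [H⁺]² / ([HA]₀ − [H⁺]) = (3.631e-06)² / (0.034 − 3.631e-06) = 3.88e-10.

K_a = 3.88e-10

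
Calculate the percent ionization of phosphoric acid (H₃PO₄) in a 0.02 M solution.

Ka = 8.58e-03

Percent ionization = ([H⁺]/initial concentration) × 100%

Using Ka equilibrium: x² + Ka×x - Ka×C = 0. Solving: [H⁺] = 9.4942e-03. Percent = (9.4942e-03/0.02) × 100

Percent ionization = 47.5%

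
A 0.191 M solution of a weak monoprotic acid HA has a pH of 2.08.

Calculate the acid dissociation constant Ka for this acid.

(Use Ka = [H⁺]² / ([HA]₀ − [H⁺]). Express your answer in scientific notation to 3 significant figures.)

[H⁺] = 10^(−pH) = 10^(−2.08) = 8.318e-03 M. For HA ⇌ H⁺ + A⁻, Ka = [H⁺][A⁻]/[HA] = [H⁺]² / ([HA]₀ − [H⁺]) = (8.318e-03)² / (0.191 − 8.318e-03) = 3.79e-04.

K_a = 3.79e-04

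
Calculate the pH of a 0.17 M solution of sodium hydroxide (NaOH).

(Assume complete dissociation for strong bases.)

[OH⁻] = 0.17 M for strong base. pOH = -log[OH⁻] = 0.77, pH = 14 - pOH

pH = 13.23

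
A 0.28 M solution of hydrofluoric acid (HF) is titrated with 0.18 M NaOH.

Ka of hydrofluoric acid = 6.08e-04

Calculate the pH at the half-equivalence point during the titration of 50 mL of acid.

At half-equivalence [HA] = [A⁻], so Henderson-Hasselbalch gives pH = pKa = -log(6.08e-04) = 3.22.

pH = pKa = 3.22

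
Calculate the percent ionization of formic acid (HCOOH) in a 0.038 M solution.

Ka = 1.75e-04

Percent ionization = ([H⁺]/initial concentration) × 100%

Using Ka equilibrium: x² + Ka×x - Ka×C = 0. Solving: [H⁺] = 2.4927e-03. Percent = (2.4927e-03/0.038) × 100

Percent ionization = 6.56%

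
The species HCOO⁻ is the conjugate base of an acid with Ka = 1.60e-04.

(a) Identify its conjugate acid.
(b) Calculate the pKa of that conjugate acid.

(a) The conjugate acid is formed by adding one H⁺ to HCOO⁻, giving HCOOH. (b) pKa = -log(Ka) = -log(1.60e-04) = 3.80.

Conjugate acid: HCOOH; pK_a = 3.80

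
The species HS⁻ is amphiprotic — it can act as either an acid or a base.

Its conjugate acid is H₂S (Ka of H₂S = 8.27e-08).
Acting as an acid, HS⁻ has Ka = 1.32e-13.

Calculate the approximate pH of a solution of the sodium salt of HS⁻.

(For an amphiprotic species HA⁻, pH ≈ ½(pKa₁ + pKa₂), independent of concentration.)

pKa₁ = -log(8.27e-08) = 7.08; pKa₂ = -log(1.32e-13) = 12.88. For an amphiprotic species, pH ≈ ½(pKa₁ + pKa₂) = ½(7.08 + 12.88) = 9.98.

pH = 9.98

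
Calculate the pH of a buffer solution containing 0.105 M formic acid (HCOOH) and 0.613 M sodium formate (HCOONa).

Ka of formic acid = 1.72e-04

pKa = -log(1.72e-04) = 3.76. pH = pKa + log([A⁻]/[HA]) = 3.76 + log(0.613/0.105)

pH = 4.53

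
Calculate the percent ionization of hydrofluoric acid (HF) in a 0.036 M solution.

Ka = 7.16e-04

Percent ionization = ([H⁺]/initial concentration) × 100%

Using Ka equilibrium: x² + Ka×x - Ka×C = 0. Solving: [H⁺] = 4.7316e-03. Percent = (4.7316e-03/0.036) × 100

Percent ionization = 13.1%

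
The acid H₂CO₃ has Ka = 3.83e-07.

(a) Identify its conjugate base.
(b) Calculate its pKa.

(a) The conjugate base is formed by removing one H⁺ from H₂CO₃, giving HCO₃⁻. (b) pKa = -log(Ka) = -log(3.83e-07) = 6.42.

Conjugate base: HCO₃⁻; pK_a = 6.42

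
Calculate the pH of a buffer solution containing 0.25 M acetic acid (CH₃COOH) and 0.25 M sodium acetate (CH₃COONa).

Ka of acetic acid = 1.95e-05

pKa = -log(1.95e-05) = 4.71. pH = pKa + log([A⁻]/[HA]) = 4.71 + log(0.25/0.25)

pH = 4.71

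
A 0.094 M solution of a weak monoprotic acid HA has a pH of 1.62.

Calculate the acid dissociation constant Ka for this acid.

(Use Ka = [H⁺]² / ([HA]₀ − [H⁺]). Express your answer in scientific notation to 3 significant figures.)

[H⁺] = 10^(−pH) = 10^(−1.62) = 2.399e-02 M. For HA ⇌ H⁺ + A⁻, Ka = [H⁺][A⁻]/[HA] = [H⁺]² / ([HA]₀ − [H⁺]) = (2.399e-02)² / (0.094 − 2.399e-02) = 8.22e-03.

K_a = 8.22e-03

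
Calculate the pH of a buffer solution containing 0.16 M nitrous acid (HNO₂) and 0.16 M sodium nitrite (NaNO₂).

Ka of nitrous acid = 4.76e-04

pKa = -log(4.76e-04) = 3.32. pH = pKa + log([A⁻]/[HA]) = 3.32 + log(0.16/0.16)

pH = 3.32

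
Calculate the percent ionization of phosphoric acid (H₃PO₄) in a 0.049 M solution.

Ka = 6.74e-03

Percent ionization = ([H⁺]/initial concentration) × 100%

Using Ka equilibrium: x² + Ka×x - Ka×C = 0. Solving: [H⁺] = 1.5113e-02. Percent = (1.5113e-02/0.049) × 100

Percent ionization = 30.8%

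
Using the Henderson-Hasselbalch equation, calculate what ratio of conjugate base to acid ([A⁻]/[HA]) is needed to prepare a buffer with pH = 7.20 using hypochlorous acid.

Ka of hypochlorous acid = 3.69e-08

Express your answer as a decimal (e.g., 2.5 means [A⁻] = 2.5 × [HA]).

pKa = -log(3.69e-08) = 7.4330. pH = pKa + log([A⁻]/[HA]), so log([A⁻]/[HA]) = pH − pKa = 7.20 − 7.4330 = -0.2330. [A⁻]/[HA] = 10^(-0.2330) = 0.585

[A⁻]/[HA] = 0.585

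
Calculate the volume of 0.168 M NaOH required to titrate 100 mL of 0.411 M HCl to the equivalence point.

At equivalence: moles acid = moles base. moles HCl = 0.411 × 100/1000 = 0.0411 mol. V_base = moles / 0.168 × 1000 = 244.6 mL.

V_{base} = 244.6 mL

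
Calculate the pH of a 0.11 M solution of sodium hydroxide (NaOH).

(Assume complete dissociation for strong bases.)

[OH⁻] = 0.11 M for strong base. pOH = -log[OH⁻] = 0.96, pH = 14 - pOH

pH = 13.04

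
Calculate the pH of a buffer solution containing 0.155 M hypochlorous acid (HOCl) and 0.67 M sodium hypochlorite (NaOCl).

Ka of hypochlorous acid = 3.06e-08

pKa = -log(3.06e-08) = 7.51. pH = pKa + log([A⁻]/[HA]) = 7.51 + log(0.67/0.155)

pH = 8.15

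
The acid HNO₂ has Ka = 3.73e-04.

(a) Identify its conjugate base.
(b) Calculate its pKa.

(a) The conjugate base is formed by removing one H⁺ from HNO₂, giving NO₂⁻. (b) pKa = -log(Ka) = -log(3.73e-04) = 3.43.

Conjugate base: NO₂⁻; pK_a = 3.43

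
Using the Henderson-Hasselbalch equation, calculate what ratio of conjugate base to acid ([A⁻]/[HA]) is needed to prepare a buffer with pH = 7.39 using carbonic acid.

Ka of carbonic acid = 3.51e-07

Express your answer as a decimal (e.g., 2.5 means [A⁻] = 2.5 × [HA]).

pKa = -log(3.51e-07) = 6.4547. pH = pKa + log([A⁻]/[HA]), so log([A⁻]/[HA]) = pH − pKa = 7.39 − 6.4547 = 0.9353. [A⁻]/[HA] = 10^(0.9353) = 8.62

[A⁻]/[HA] = 8.62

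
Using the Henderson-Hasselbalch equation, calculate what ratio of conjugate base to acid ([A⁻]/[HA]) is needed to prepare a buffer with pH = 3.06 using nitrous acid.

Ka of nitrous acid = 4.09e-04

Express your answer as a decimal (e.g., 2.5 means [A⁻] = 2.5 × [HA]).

pKa = -log(4.09e-04) = 3.3883. pH = pKa + log([A⁻]/[HA]), so log([A⁻]/[HA]) = pH − pKa = 3.06 − 3.3883 = -0.3283. [A⁻]/[HA] = 10^(-0.3283) = 0.470

[A⁻]/[HA] = 0.470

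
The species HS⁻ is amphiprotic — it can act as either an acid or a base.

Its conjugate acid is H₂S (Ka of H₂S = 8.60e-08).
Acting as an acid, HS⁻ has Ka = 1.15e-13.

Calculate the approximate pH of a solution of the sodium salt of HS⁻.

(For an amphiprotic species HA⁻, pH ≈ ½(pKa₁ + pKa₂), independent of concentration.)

pKa₁ = -log(8.60e-08) = 7.07; pKa₂ = -log(1.15e-13) = 12.94. For an amphiprotic species, pH ≈ ½(pKa₁ + pKa₂) = ½(7.07 + 12.94) = 10.00.

pH = 10.00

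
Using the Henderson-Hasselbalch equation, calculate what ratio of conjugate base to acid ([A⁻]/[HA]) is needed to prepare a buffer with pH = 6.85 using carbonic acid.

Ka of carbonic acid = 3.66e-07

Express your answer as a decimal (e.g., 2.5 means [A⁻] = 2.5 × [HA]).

pKa = -log(3.66e-07) = 6.4365. pH = pKa + log([A⁻]/[HA]), so log([A⁻]/[HA]) = pH − pKa = 6.85 − 6.4365 = 0.4135. [A⁻]/[HA] = 10^(0.4135) = 2.59

[A⁻]/[HA] = 2.59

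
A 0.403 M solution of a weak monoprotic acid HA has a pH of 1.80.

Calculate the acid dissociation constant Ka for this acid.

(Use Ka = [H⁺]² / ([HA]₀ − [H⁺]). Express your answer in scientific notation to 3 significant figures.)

[H⁺] = 10^(−pH) = 10^(−1.80) = 1.585e-02 M. For HA ⇌ H⁺ + A⁻, Ka = [H⁺][A⁻]/[HA] = [H⁺]² / ([HA]₀ − [H⁺]) = (1.585e-02)² / (0.403 − 1.585e-02) = 6.49e-04.

K_a = 6.49e-04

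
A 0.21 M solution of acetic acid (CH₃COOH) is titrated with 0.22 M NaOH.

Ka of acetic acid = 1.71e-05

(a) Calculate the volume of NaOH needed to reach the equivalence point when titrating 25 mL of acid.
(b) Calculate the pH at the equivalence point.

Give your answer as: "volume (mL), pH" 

moles acid = 0.21 × 25/1000 = 0.00525 mol; V_base = moles/0.22 × 1000 = 23.9 mL. At equivalence only the conjugate base is present: [A⁻] = 0.00525/0.049 = 1.0744e-01 M. Kb = Kw/Ka = 5.85e-10; [OH⁻] = √(Kb × [A⁻]) = 7.9266e-06; pOH = 5.10; pH = 14 - pOH = 8.90.

V = 23.9 mL, pH = 8.90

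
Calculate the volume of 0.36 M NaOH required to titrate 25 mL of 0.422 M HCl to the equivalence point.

At equivalence: moles acid = moles base. moles HCl = 0.422 × 25/1000 = 0.01055 mol. V_base = moles / 0.36 × 1000 = 29.3 mL.

V_{base} = 29.3 mL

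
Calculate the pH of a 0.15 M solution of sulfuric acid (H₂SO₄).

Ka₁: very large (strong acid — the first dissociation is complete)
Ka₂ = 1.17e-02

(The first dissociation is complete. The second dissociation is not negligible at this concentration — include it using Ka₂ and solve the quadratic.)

First dissociation is complete: [H⁺]₀ = [HSO₄⁻]₀ = C = 0.15 M. Second dissociation HSO₄⁻ ⇌ H⁺ + SO₄²⁻: let x = [SO₄²⁻]. Ka₂ = (C + x)·x / (C − x) = 1.17e-02 → x² + (C + Ka₂)·x − Ka₂·C = 0 → x² + 0.16170·x − 1.755e-03 = 0. x = (−0.16170 + √(0.16170² + 4 × 1.755e-03)) / 2 = 1.0209e-02 M. [H⁺] = C + x = 0.15 + 1.0209e-02 = 1.6021e-01 M. pH = -log(1.6021e-01) = 0.80.

pH = 0.80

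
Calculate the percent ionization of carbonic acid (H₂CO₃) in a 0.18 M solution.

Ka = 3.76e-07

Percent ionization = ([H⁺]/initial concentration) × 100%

Using Ka equilibrium: x² + Ka×x - Ka×C = 0. Solving: [H⁺] = 2.5997e-04. Percent = (2.5997e-04/0.18) × 100

Percent ionization = 0.144%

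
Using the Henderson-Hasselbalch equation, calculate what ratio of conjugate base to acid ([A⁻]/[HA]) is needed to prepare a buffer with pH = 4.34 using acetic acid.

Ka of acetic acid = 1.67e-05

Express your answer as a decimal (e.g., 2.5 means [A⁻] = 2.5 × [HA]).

pKa = -log(1.67e-05) = 4.7773. pH = pKa + log([A⁻]/[HA]), so log([A⁻]/[HA]) = pH − pKa = 4.34 − 4.7773 = -0.4373. [A⁻]/[HA] = 10^(-0.4373) = 0.365

[A⁻]/[HA] = 0.365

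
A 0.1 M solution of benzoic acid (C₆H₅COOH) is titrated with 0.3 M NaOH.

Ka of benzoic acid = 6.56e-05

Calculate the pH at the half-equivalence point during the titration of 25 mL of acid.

At half-equivalence [HA] = [A⁻], so Henderson-Hasselbalch gives pH = pKa = -log(6.56e-05) = 4.18.

pH = pKa = 4.18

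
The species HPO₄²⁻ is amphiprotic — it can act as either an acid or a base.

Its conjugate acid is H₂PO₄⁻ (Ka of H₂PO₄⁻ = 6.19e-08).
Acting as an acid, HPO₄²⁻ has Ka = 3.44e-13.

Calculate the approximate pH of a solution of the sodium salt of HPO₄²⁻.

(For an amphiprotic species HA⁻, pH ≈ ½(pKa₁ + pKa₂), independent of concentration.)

pKa₁ = -log(6.19e-08) = 7.21; pKa₂ = -log(3.44e-13) = 12.46. For an amphiprotic species, pH ≈ ½(pKa₁ + pKa₂) = ½(7.21 + 12.46) = 9.84.

pH = 9.84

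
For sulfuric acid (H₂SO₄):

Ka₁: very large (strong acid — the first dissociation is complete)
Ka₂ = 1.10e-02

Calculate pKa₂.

pKa₂ = -log(Ka₂) = -log(1.10e-02) = 1.96.

pK_{a2} = 1.96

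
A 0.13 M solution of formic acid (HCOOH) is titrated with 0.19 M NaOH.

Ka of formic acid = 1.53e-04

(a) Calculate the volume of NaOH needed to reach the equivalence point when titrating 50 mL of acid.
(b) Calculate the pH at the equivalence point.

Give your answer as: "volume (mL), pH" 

moles acid = 0.13 × 50/1000 = 0.0065 mol; V_base = moles/0.19 × 1000 = 34.2 mL. At equivalence only the conjugate base is present: [A⁻] = 0.0065/0.084 = 7.7187e-02 M. Kb = Kw/Ka = 6.54e-11; [OH⁻] = √(Kb × [A⁻]) = 2.2461e-06; pOH = 5.65; pH = 14 - pOH = 8.35.

V = 34.2 mL, pH = 8.35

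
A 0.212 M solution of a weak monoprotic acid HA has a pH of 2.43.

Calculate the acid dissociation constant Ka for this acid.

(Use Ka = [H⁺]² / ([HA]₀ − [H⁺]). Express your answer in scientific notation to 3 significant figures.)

[H⁺] = 10^(−pH) = 10^(−2.43) = 3.715e-03 M. For HA ⇌ H⁺ + A⁻, Ka = [H⁺][A⁻]/[HA] = [H⁺]² / ([HA]₀ − [H⁺]) = (3.715e-03)² / (0.212 − 3.715e-03) = 6.63e-05.

K_a = 6.63e-05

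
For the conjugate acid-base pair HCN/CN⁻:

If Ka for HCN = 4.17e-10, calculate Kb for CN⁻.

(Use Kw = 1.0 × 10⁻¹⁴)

For a conjugate pair Ka × Kb = Kw, so Kb = Kw/Ka = 1.0 × 10⁻¹⁴ / 4.17e-10 = 2.40e-05.

K_b = 2.40e-05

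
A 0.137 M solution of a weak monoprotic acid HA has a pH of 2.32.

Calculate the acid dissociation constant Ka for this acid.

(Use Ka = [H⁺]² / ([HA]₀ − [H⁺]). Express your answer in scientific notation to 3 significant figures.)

[H⁺] = 10^(−pH) = 10^(−2.32) = 4.786e-03 M. For HA ⇌ H⁺ + A⁻, Ka = [H⁺][A⁻]/[HA] = [H⁺]² / ([HA]₀ − [H⁺]) = (4.786e-03)² / (0.137 − 4.786e-03) = 1.73e-04.

K_a = 1.73e-04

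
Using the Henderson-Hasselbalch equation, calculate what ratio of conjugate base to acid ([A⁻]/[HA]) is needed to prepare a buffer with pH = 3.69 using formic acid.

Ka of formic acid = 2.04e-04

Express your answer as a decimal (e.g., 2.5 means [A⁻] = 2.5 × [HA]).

pKa = -log(2.04e-04) = 3.6904. pH = pKa + log([A⁻]/[HA]), so log([A⁻]/[HA]) = pH − pKa = 3.69 − 3.6904 = -0.0004. [A⁻]/[HA] = 10^(-0.0004) = 0.999

[A⁻]/[HA] = 0.999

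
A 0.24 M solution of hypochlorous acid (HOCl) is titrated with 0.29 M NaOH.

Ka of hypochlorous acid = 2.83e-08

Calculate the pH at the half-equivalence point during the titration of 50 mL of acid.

At half-equivalence [HA] = [A⁻], so Henderson-Hasselbalch gives pH = pKa = -log(2.83e-08) = 7.55.

pH = pKa = 7.55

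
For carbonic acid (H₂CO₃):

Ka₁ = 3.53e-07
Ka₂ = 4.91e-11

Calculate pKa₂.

pKa₂ = -log(Ka₂) = -log(4.91e-11) = 10.31.

pK_{a2} = 10.31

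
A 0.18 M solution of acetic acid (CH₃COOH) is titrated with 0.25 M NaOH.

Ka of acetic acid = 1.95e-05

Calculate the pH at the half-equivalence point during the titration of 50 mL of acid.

At half-equivalence [HA] = [A⁻], so Henderson-Hasselbalch gives pH = pKa = -log(1.95e-05) = 4.71.

pH = pKa = 4.71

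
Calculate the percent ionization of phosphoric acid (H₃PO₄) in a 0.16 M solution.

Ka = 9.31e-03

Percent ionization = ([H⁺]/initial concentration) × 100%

Using Ka equilibrium: x² + Ka×x - Ka×C = 0. Solving: [H⁺] = 3.4220e-02. Percent = (3.4220e-02/0.16) × 100

Percent ionization = 21.4%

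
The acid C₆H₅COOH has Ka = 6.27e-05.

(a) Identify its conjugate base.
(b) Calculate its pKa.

(a) The conjugate base is formed by removing one H⁺ from C₆H₅COOH, giving C₆H₅COO⁻. (b) pKa = -log(Ka) = -log(6.27e-05) = 4.20.

Conjugate base: C₆H₅COO⁻; pK_a = 4.20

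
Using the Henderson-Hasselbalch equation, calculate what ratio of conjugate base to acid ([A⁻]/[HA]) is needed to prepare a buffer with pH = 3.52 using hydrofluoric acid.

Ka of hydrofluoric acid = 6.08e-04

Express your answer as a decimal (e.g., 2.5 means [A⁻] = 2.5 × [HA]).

pKa = -log(6.08e-04) = 3.2161. pH = pKa + log([A⁻]/[HA]), so log([A⁻]/[HA]) = pH − pKa = 3.52 − 3.2161 = 0.3039. [A⁻]/[HA] = 10^(0.3039) = 2.01

[A⁻]/[HA] = 2.01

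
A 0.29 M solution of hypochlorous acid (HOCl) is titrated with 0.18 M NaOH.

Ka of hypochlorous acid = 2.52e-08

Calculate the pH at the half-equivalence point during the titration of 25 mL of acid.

At half-equivalence [HA] = [A⁻], so Henderson-Hasselbalch gives pH = pKa = -log(2.52e-08) = 7.60.

pH = pKa = 7.60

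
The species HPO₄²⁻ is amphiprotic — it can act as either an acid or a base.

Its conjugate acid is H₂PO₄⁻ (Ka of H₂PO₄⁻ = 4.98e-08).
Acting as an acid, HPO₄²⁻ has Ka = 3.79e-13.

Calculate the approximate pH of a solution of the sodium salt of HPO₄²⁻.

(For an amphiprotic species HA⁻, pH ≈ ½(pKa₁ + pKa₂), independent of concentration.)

pKa₁ = -log(4.98e-08) = 7.30; pKa₂ = -log(3.79e-13) = 12.42. For an amphiprotic species, pH ≈ ½(pKa₁ + pKa₂) = ½(7.30 + 12.42) = 9.86.

pH = 9.86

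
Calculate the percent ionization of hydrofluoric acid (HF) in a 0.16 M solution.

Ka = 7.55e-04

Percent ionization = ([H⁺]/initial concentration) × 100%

Using Ka equilibrium: x² + Ka×x - Ka×C = 0. Solving: [H⁺] = 1.0620e-02. Percent = (1.0620e-02/0.16) × 100

Percent ionization = 6.64%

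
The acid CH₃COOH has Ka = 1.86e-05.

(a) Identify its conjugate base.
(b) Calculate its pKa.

(a) The conjugate base is formed by removing one H⁺ from CH₃COOH, giving CH₃COO⁻. (b) pKa = -log(Ka) = -log(1.86e-05) = 4.73.

Conjugate base: CH₃COO⁻; pK_a = 4.73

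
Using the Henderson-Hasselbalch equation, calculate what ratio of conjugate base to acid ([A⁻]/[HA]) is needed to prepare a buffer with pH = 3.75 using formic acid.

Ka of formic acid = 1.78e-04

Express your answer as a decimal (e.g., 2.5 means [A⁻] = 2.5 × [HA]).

pKa = -log(1.78e-04) = 3.7496. pH = pKa + log([A⁻]/[HA]), so log([A⁻]/[HA]) = pH − pKa = 3.75 − 3.7496 = 0.0004. [A⁻]/[HA] = 10^(0.0004) = 1.00

[A⁻]/[HA] = 1.00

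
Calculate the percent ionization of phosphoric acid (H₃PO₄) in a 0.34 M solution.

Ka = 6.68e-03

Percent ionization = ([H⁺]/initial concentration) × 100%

Using Ka equilibrium: x² + Ka×x - Ka×C = 0. Solving: [H⁺] = 4.4434e-02. Percent = (4.4434e-02/0.34) × 100

Percent ionization = 13.1%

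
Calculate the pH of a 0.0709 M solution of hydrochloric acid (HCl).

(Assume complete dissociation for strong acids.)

[H⁺] = 0.0709 M for strong acid. pH = -log[H⁺] = -log(0.0709)

pH = 1.15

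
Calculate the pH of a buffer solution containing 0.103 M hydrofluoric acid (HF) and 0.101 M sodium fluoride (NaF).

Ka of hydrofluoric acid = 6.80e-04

pKa = -log(6.80e-04) = 3.17. pH = pKa + log([A⁻]/[HA]) = 3.17 + log(0.101/0.103)

pH = 3.16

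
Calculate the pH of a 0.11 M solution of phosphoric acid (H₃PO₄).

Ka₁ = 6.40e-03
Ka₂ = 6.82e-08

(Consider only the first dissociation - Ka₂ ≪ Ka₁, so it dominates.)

First dissociation dominates. From Ka₁ = [H⁺][HA⁻]/[H₂A], x² + Ka₁·x − Ka₁·C = 0 with C = 0.11 M and Ka₁ = 6.40e-03. Solving: [H⁺] = (−Ka₁ + √(Ka₁² + 4·Ka₁·C)) / 2 = 2.3525e-02 M. pH = -log(2.3525e-02) = 1.63.

pH = 1.63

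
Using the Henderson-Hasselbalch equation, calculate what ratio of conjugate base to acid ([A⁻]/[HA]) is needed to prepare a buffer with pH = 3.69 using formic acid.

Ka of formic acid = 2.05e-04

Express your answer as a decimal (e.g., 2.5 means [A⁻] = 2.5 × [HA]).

pKa = -log(2.05e-04) = 3.6882. pH = pKa + log([A⁻]/[HA]), so log([A⁻]/[HA]) = pH − pKa = 3.69 − 3.6882 = 0.0018. [A⁻]/[HA] = 10^(0.0018) = 1.00

[A⁻]/[HA] = 1.00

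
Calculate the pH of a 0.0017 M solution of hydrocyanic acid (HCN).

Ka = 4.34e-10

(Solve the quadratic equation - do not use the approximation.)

x² + Ka×x - Ka×C = 0. Using quadratic formula: [H⁺] = 8.5874e-07

pH = 6.07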